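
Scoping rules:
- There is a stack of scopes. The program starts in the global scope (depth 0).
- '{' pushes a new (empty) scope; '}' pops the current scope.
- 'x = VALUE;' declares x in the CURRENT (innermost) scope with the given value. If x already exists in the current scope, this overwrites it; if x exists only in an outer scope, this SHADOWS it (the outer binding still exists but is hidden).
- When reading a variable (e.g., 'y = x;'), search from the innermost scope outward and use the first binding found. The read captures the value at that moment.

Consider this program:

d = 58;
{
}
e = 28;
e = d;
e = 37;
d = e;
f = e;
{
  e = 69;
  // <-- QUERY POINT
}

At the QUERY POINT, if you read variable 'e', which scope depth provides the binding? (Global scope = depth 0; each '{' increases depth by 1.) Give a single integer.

Answer: 1

Derivation:
Step 1: declare d=58 at depth 0
Step 2: enter scope (depth=1)
Step 3: exit scope (depth=0)
Step 4: declare e=28 at depth 0
Step 5: declare e=(read d)=58 at depth 0
Step 6: declare e=37 at depth 0
Step 7: declare d=(read e)=37 at depth 0
Step 8: declare f=(read e)=37 at depth 0
Step 9: enter scope (depth=1)
Step 10: declare e=69 at depth 1
Visible at query point: d=37 e=69 f=37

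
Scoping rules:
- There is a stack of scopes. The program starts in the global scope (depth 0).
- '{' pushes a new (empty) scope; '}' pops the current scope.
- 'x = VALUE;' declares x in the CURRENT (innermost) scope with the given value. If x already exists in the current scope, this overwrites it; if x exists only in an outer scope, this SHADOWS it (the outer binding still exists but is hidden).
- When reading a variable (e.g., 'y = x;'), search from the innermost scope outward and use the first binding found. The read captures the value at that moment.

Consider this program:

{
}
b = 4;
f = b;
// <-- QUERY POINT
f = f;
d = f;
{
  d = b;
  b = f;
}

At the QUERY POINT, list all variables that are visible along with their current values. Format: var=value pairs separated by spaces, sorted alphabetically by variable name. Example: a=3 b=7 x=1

Step 1: enter scope (depth=1)
Step 2: exit scope (depth=0)
Step 3: declare b=4 at depth 0
Step 4: declare f=(read b)=4 at depth 0
Visible at query point: b=4 f=4

Answer: b=4 f=4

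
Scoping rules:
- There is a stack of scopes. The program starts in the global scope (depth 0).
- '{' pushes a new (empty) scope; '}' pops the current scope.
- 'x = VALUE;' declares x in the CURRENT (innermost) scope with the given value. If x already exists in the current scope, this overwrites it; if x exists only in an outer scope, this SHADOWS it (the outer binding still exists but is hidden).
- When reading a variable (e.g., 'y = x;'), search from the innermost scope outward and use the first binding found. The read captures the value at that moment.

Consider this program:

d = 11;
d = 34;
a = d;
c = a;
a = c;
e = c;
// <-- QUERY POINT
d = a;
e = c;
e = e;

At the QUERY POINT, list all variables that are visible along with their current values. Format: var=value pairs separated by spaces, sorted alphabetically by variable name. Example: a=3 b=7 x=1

Step 1: declare d=11 at depth 0
Step 2: declare d=34 at depth 0
Step 3: declare a=(read d)=34 at depth 0
Step 4: declare c=(read a)=34 at depth 0
Step 5: declare a=(read c)=34 at depth 0
Step 6: declare e=(read c)=34 at depth 0
Visible at query point: a=34 c=34 d=34 e=34

Answer: a=34 c=34 d=34 e=34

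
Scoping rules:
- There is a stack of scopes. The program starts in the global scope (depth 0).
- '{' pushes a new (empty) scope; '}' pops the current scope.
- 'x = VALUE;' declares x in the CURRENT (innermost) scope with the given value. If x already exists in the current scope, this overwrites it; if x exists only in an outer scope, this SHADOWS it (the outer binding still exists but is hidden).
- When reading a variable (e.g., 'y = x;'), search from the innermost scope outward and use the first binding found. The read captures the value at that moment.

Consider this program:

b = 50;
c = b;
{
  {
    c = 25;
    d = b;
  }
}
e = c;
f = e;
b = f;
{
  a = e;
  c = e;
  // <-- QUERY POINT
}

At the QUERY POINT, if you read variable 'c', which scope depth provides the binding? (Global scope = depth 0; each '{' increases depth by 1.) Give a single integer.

Step 1: declare b=50 at depth 0
Step 2: declare c=(read b)=50 at depth 0
Step 3: enter scope (depth=1)
Step 4: enter scope (depth=2)
Step 5: declare c=25 at depth 2
Step 6: declare d=(read b)=50 at depth 2
Step 7: exit scope (depth=1)
Step 8: exit scope (depth=0)
Step 9: declare e=(read c)=50 at depth 0
Step 10: declare f=(read e)=50 at depth 0
Step 11: declare b=(read f)=50 at depth 0
Step 12: enter scope (depth=1)
Step 13: declare a=(read e)=50 at depth 1
Step 14: declare c=(read e)=50 at depth 1
Visible at query point: a=50 b=50 c=50 e=50 f=50

Answer: 1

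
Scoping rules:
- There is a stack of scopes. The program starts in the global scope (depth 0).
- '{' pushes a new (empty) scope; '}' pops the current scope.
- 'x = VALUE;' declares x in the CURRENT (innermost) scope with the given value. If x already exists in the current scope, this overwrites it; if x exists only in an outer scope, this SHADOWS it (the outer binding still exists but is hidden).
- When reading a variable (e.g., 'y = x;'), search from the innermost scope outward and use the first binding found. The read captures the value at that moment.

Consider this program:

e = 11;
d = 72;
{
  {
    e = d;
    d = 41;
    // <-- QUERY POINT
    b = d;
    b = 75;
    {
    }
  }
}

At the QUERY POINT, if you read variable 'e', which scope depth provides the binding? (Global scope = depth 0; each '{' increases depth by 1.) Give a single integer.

Step 1: declare e=11 at depth 0
Step 2: declare d=72 at depth 0
Step 3: enter scope (depth=1)
Step 4: enter scope (depth=2)
Step 5: declare e=(read d)=72 at depth 2
Step 6: declare d=41 at depth 2
Visible at query point: d=41 e=72

Answer: 2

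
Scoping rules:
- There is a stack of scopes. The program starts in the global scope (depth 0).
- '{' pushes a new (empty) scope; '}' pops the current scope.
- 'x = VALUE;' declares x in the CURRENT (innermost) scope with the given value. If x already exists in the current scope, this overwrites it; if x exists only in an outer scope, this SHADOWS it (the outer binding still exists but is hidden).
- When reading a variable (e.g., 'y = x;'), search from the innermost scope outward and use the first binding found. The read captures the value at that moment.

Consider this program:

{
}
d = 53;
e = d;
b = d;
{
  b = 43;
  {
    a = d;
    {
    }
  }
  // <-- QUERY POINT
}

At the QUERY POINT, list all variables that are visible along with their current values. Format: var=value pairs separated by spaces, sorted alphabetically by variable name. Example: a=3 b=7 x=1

Step 1: enter scope (depth=1)
Step 2: exit scope (depth=0)
Step 3: declare d=53 at depth 0
Step 4: declare e=(read d)=53 at depth 0
Step 5: declare b=(read d)=53 at depth 0
Step 6: enter scope (depth=1)
Step 7: declare b=43 at depth 1
Step 8: enter scope (depth=2)
Step 9: declare a=(read d)=53 at depth 2
Step 10: enter scope (depth=3)
Step 11: exit scope (depth=2)
Step 12: exit scope (depth=1)
Visible at query point: b=43 d=53 e=53

Answer: b=43 d=53 e=53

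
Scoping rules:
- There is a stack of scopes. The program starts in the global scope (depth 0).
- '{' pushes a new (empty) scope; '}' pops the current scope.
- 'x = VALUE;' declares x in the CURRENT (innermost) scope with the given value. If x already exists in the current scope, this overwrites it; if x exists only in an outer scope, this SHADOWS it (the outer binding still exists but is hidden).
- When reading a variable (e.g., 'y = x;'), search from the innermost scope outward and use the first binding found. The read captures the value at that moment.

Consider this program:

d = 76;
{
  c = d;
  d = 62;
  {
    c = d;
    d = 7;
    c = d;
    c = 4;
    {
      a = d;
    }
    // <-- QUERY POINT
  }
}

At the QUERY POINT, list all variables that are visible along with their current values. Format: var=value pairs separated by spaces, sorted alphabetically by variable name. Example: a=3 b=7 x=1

Step 1: declare d=76 at depth 0
Step 2: enter scope (depth=1)
Step 3: declare c=(read d)=76 at depth 1
Step 4: declare d=62 at depth 1
Step 5: enter scope (depth=2)
Step 6: declare c=(read d)=62 at depth 2
Step 7: declare d=7 at depth 2
Step 8: declare c=(read d)=7 at depth 2
Step 9: declare c=4 at depth 2
Step 10: enter scope (depth=3)
Step 11: declare a=(read d)=7 at depth 3
Step 12: exit scope (depth=2)
Visible at query point: c=4 d=7

Answer: c=4 d=7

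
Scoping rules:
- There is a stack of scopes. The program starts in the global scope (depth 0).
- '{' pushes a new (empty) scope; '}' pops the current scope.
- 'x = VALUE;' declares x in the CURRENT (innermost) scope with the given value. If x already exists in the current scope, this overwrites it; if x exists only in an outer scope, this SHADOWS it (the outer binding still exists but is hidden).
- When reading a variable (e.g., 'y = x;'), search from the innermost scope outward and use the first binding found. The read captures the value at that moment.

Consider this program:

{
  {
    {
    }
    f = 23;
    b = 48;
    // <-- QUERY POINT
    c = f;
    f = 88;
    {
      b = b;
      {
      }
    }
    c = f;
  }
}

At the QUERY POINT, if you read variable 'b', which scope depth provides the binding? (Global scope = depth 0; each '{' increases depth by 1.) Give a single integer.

Step 1: enter scope (depth=1)
Step 2: enter scope (depth=2)
Step 3: enter scope (depth=3)
Step 4: exit scope (depth=2)
Step 5: declare f=23 at depth 2
Step 6: declare b=48 at depth 2
Visible at query point: b=48 f=23

Answer: 2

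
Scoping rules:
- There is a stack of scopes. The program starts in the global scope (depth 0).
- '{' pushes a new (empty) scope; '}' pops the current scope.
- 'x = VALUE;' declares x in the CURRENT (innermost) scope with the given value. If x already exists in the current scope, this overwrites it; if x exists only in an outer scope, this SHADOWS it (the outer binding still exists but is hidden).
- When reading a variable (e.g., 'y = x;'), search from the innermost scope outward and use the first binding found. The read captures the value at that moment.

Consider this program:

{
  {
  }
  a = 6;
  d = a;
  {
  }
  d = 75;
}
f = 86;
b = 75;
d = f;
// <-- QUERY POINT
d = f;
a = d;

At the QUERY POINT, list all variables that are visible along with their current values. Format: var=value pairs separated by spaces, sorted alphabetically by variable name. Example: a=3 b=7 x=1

Answer: b=75 d=86 f=86

Derivation:
Step 1: enter scope (depth=1)
Step 2: enter scope (depth=2)
Step 3: exit scope (depth=1)
Step 4: declare a=6 at depth 1
Step 5: declare d=(read a)=6 at depth 1
Step 6: enter scope (depth=2)
Step 7: exit scope (depth=1)
Step 8: declare d=75 at depth 1
Step 9: exit scope (depth=0)
Step 10: declare f=86 at depth 0
Step 11: declare b=75 at depth 0
Step 12: declare d=(read f)=86 at depth 0
Visible at query point: b=75 d=86 f=86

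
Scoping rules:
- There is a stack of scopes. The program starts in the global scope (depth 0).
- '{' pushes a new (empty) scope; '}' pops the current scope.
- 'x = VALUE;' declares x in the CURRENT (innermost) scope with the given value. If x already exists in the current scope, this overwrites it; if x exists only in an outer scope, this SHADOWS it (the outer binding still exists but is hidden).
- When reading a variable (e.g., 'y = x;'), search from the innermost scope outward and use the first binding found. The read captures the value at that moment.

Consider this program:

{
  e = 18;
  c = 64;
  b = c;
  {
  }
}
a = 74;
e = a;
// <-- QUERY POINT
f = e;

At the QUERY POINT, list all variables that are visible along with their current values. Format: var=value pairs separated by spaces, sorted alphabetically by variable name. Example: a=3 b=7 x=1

Step 1: enter scope (depth=1)
Step 2: declare e=18 at depth 1
Step 3: declare c=64 at depth 1
Step 4: declare b=(read c)=64 at depth 1
Step 5: enter scope (depth=2)
Step 6: exit scope (depth=1)
Step 7: exit scope (depth=0)
Step 8: declare a=74 at depth 0
Step 9: declare e=(read a)=74 at depth 0
Visible at query point: a=74 e=74

Answer: a=74 e=74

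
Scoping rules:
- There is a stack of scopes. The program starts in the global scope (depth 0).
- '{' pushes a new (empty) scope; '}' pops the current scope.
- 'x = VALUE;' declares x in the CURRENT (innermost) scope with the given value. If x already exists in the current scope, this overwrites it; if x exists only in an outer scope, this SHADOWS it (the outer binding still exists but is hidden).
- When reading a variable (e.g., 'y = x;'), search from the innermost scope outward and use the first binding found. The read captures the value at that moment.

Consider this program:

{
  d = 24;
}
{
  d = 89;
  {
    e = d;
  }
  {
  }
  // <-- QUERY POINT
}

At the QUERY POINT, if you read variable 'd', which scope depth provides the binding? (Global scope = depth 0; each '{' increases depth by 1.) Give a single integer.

Step 1: enter scope (depth=1)
Step 2: declare d=24 at depth 1
Step 3: exit scope (depth=0)
Step 4: enter scope (depth=1)
Step 5: declare d=89 at depth 1
Step 6: enter scope (depth=2)
Step 7: declare e=(read d)=89 at depth 2
Step 8: exit scope (depth=1)
Step 9: enter scope (depth=2)
Step 10: exit scope (depth=1)
Visible at query point: d=89

Answer: 1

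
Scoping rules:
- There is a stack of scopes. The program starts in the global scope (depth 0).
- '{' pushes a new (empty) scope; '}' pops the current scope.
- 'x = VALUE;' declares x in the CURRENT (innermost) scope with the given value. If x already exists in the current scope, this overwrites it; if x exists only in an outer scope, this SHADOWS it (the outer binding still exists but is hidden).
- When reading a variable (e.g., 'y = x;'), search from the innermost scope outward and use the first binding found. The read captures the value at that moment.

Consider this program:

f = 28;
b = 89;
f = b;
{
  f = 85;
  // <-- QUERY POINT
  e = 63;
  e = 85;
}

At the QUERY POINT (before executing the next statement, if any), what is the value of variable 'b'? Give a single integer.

Answer: 89

Derivation:
Step 1: declare f=28 at depth 0
Step 2: declare b=89 at depth 0
Step 3: declare f=(read b)=89 at depth 0
Step 4: enter scope (depth=1)
Step 5: declare f=85 at depth 1
Visible at query point: b=89 f=85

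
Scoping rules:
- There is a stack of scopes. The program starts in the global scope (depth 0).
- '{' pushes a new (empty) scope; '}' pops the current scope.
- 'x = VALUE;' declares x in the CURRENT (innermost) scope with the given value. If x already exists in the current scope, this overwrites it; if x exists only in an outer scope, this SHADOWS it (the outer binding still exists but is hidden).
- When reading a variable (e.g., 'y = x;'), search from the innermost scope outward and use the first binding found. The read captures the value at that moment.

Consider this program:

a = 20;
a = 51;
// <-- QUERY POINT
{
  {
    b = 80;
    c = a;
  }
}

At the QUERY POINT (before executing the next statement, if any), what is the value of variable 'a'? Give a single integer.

Answer: 51

Derivation:
Step 1: declare a=20 at depth 0
Step 2: declare a=51 at depth 0
Visible at query point: a=51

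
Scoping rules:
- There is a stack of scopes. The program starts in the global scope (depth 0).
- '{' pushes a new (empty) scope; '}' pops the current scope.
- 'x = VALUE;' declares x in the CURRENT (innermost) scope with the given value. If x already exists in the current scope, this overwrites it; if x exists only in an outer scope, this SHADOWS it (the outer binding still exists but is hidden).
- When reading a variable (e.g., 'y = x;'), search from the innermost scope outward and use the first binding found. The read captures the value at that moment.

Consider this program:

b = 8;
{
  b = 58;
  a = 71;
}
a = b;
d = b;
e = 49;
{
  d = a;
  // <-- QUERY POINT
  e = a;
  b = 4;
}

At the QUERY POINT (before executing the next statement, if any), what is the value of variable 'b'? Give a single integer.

Step 1: declare b=8 at depth 0
Step 2: enter scope (depth=1)
Step 3: declare b=58 at depth 1
Step 4: declare a=71 at depth 1
Step 5: exit scope (depth=0)
Step 6: declare a=(read b)=8 at depth 0
Step 7: declare d=(read b)=8 at depth 0
Step 8: declare e=49 at depth 0
Step 9: enter scope (depth=1)
Step 10: declare d=(read a)=8 at depth 1
Visible at query point: a=8 b=8 d=8 e=49

Answer: 8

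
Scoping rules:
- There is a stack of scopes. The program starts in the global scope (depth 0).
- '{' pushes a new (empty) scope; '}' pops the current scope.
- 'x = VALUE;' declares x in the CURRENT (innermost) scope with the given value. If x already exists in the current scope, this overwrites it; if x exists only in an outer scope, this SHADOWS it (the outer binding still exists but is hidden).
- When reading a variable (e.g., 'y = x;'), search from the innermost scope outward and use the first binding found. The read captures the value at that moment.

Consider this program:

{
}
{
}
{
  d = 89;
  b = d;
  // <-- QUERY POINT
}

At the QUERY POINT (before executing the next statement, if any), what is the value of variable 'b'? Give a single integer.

Answer: 89

Derivation:
Step 1: enter scope (depth=1)
Step 2: exit scope (depth=0)
Step 3: enter scope (depth=1)
Step 4: exit scope (depth=0)
Step 5: enter scope (depth=1)
Step 6: declare d=89 at depth 1
Step 7: declare b=(read d)=89 at depth 1
Visible at query point: b=89 d=89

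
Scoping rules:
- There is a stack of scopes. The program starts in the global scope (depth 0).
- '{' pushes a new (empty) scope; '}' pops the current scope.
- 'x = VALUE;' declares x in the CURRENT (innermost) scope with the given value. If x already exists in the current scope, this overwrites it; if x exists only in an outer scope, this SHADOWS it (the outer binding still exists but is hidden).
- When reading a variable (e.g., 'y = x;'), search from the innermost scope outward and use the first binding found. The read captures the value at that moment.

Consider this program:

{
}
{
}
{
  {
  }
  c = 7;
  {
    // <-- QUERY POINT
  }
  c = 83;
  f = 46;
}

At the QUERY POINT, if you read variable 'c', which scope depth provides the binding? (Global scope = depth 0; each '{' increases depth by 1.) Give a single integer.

Step 1: enter scope (depth=1)
Step 2: exit scope (depth=0)
Step 3: enter scope (depth=1)
Step 4: exit scope (depth=0)
Step 5: enter scope (depth=1)
Step 6: enter scope (depth=2)
Step 7: exit scope (depth=1)
Step 8: declare c=7 at depth 1
Step 9: enter scope (depth=2)
Visible at query point: c=7

Answer: 1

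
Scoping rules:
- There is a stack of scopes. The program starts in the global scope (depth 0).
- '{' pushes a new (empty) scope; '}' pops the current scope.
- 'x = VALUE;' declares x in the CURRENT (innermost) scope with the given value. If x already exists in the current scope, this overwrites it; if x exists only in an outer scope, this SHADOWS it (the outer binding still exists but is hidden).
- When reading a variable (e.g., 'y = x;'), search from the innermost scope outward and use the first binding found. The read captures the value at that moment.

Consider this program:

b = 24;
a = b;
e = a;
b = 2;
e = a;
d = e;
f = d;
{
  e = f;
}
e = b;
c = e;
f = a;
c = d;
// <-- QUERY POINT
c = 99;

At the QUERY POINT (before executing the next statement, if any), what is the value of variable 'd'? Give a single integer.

Step 1: declare b=24 at depth 0
Step 2: declare a=(read b)=24 at depth 0
Step 3: declare e=(read a)=24 at depth 0
Step 4: declare b=2 at depth 0
Step 5: declare e=(read a)=24 at depth 0
Step 6: declare d=(read e)=24 at depth 0
Step 7: declare f=(read d)=24 at depth 0
Step 8: enter scope (depth=1)
Step 9: declare e=(read f)=24 at depth 1
Step 10: exit scope (depth=0)
Step 11: declare e=(read b)=2 at depth 0
Step 12: declare c=(read e)=2 at depth 0
Step 13: declare f=(read a)=24 at depth 0
Step 14: declare c=(read d)=24 at depth 0
Visible at query point: a=24 b=2 c=24 d=24 e=2 f=24

Answer: 24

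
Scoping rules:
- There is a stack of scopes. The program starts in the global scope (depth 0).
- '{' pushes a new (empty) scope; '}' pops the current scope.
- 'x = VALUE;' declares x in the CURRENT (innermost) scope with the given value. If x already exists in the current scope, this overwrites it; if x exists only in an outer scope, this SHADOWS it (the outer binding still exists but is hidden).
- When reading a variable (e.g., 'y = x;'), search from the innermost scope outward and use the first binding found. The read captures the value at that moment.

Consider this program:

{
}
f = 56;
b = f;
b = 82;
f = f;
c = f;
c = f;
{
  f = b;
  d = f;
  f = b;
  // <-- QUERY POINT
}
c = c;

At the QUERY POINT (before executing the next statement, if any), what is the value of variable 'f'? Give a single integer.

Step 1: enter scope (depth=1)
Step 2: exit scope (depth=0)
Step 3: declare f=56 at depth 0
Step 4: declare b=(read f)=56 at depth 0
Step 5: declare b=82 at depth 0
Step 6: declare f=(read f)=56 at depth 0
Step 7: declare c=(read f)=56 at depth 0
Step 8: declare c=(read f)=56 at depth 0
Step 9: enter scope (depth=1)
Step 10: declare f=(read b)=82 at depth 1
Step 11: declare d=(read f)=82 at depth 1
Step 12: declare f=(read b)=82 at depth 1
Visible at query point: b=82 c=56 d=82 f=82

Answer: 82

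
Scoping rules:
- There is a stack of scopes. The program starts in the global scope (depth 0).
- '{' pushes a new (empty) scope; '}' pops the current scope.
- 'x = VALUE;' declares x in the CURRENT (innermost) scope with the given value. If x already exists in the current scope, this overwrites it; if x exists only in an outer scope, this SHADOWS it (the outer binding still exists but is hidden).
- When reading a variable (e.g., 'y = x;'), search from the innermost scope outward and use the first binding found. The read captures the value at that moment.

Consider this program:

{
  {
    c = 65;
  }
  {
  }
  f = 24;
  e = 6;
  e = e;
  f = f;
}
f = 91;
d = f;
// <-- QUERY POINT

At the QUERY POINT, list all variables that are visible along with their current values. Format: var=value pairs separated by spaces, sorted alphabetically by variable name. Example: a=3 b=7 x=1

Step 1: enter scope (depth=1)
Step 2: enter scope (depth=2)
Step 3: declare c=65 at depth 2
Step 4: exit scope (depth=1)
Step 5: enter scope (depth=2)
Step 6: exit scope (depth=1)
Step 7: declare f=24 at depth 1
Step 8: declare e=6 at depth 1
Step 9: declare e=(read e)=6 at depth 1
Step 10: declare f=(read f)=24 at depth 1
Step 11: exit scope (depth=0)
Step 12: declare f=91 at depth 0
Step 13: declare d=(read f)=91 at depth 0
Visible at query point: d=91 f=91

Answer: d=91 f=91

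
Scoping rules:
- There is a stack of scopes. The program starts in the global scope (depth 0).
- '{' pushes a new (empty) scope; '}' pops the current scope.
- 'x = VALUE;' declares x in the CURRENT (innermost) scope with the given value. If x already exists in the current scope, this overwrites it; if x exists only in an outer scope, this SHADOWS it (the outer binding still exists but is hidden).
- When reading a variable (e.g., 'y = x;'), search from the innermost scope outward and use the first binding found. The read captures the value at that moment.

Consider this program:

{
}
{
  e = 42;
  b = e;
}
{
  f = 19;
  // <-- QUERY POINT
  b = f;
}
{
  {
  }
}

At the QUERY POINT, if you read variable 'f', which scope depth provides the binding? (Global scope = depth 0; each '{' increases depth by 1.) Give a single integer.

Step 1: enter scope (depth=1)
Step 2: exit scope (depth=0)
Step 3: enter scope (depth=1)
Step 4: declare e=42 at depth 1
Step 5: declare b=(read e)=42 at depth 1
Step 6: exit scope (depth=0)
Step 7: enter scope (depth=1)
Step 8: declare f=19 at depth 1
Visible at query point: f=19

Answer: 1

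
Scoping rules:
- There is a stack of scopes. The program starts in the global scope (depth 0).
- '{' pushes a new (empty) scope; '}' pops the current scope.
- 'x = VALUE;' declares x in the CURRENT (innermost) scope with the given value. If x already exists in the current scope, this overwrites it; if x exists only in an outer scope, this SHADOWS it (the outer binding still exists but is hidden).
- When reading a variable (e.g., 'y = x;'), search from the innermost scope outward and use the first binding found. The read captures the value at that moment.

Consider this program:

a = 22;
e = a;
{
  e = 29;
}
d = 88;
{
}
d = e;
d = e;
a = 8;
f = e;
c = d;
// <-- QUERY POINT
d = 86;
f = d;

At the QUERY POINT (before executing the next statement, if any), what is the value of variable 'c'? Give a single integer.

Answer: 22

Derivation:
Step 1: declare a=22 at depth 0
Step 2: declare e=(read a)=22 at depth 0
Step 3: enter scope (depth=1)
Step 4: declare e=29 at depth 1
Step 5: exit scope (depth=0)
Step 6: declare d=88 at depth 0
Step 7: enter scope (depth=1)
Step 8: exit scope (depth=0)
Step 9: declare d=(read e)=22 at depth 0
Step 10: declare d=(read e)=22 at depth 0
Step 11: declare a=8 at depth 0
Step 12: declare f=(read e)=22 at depth 0
Step 13: declare c=(read d)=22 at depth 0
Visible at query point: a=8 c=22 d=22 e=22 f=22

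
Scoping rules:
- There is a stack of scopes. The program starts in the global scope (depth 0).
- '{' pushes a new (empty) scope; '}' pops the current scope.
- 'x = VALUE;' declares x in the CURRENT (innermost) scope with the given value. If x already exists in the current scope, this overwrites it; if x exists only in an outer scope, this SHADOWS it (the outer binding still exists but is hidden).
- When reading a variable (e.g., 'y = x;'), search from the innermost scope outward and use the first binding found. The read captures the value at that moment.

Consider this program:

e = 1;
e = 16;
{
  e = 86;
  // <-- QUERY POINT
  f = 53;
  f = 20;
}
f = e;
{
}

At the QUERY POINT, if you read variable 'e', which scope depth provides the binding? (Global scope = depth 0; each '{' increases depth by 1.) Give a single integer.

Step 1: declare e=1 at depth 0
Step 2: declare e=16 at depth 0
Step 3: enter scope (depth=1)
Step 4: declare e=86 at depth 1
Visible at query point: e=86

Answer: 1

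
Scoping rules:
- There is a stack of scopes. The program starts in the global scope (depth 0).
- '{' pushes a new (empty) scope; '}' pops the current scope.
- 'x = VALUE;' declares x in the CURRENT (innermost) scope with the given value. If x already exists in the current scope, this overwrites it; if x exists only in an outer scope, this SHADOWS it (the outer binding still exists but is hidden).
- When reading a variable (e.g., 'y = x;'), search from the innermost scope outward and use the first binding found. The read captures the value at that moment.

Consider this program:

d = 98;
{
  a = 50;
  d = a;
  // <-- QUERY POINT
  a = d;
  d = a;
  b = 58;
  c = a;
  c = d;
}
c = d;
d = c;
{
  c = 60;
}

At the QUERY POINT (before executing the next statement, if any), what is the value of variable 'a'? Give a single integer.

Answer: 50

Derivation:
Step 1: declare d=98 at depth 0
Step 2: enter scope (depth=1)
Step 3: declare a=50 at depth 1
Step 4: declare d=(read a)=50 at depth 1
Visible at query point: a=50 d=50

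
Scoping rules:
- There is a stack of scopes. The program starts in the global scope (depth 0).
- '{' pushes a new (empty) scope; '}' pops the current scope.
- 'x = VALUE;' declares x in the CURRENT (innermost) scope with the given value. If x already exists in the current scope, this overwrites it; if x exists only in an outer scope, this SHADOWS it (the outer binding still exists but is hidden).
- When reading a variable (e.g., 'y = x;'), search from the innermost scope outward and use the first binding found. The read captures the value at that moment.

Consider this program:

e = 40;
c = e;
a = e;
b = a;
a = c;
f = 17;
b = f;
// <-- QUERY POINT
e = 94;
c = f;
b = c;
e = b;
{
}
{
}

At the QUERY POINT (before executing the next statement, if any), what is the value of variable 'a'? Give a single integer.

Step 1: declare e=40 at depth 0
Step 2: declare c=(read e)=40 at depth 0
Step 3: declare a=(read e)=40 at depth 0
Step 4: declare b=(read a)=40 at depth 0
Step 5: declare a=(read c)=40 at depth 0
Step 6: declare f=17 at depth 0
Step 7: declare b=(read f)=17 at depth 0
Visible at query point: a=40 b=17 c=40 e=40 f=17

Answer: 40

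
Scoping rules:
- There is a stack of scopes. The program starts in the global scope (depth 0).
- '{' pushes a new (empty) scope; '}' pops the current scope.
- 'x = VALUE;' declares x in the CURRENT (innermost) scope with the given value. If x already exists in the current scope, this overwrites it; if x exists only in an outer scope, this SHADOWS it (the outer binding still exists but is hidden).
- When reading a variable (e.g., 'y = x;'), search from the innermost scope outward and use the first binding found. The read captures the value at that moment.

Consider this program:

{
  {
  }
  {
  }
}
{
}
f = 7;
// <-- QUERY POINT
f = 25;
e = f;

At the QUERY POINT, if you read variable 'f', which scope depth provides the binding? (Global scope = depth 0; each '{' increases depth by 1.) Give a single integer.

Answer: 0

Derivation:
Step 1: enter scope (depth=1)
Step 2: enter scope (depth=2)
Step 3: exit scope (depth=1)
Step 4: enter scope (depth=2)
Step 5: exit scope (depth=1)
Step 6: exit scope (depth=0)
Step 7: enter scope (depth=1)
Step 8: exit scope (depth=0)
Step 9: declare f=7 at depth 0
Visible at query point: f=7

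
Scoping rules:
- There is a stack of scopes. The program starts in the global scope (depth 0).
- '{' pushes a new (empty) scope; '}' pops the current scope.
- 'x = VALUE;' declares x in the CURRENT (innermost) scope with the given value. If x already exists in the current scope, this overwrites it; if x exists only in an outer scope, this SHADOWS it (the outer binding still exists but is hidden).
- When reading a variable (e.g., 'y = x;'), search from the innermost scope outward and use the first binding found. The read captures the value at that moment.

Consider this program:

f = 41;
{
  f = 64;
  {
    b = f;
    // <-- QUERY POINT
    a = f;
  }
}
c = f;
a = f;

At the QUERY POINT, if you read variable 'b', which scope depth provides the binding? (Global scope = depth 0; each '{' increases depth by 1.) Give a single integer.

Answer: 2

Derivation:
Step 1: declare f=41 at depth 0
Step 2: enter scope (depth=1)
Step 3: declare f=64 at depth 1
Step 4: enter scope (depth=2)
Step 5: declare b=(read f)=64 at depth 2
Visible at query point: b=64 f=64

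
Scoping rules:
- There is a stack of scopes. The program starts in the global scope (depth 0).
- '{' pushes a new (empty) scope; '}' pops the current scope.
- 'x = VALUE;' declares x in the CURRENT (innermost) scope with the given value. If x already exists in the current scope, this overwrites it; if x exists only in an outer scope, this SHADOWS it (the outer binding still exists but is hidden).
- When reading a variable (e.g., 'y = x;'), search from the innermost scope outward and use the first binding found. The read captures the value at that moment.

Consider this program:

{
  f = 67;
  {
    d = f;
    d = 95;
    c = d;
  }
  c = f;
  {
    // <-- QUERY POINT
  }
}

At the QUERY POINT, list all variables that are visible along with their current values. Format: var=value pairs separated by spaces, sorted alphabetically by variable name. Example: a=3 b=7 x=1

Step 1: enter scope (depth=1)
Step 2: declare f=67 at depth 1
Step 3: enter scope (depth=2)
Step 4: declare d=(read f)=67 at depth 2
Step 5: declare d=95 at depth 2
Step 6: declare c=(read d)=95 at depth 2
Step 7: exit scope (depth=1)
Step 8: declare c=(read f)=67 at depth 1
Step 9: enter scope (depth=2)
Visible at query point: c=67 f=67

Answer: c=67 f=67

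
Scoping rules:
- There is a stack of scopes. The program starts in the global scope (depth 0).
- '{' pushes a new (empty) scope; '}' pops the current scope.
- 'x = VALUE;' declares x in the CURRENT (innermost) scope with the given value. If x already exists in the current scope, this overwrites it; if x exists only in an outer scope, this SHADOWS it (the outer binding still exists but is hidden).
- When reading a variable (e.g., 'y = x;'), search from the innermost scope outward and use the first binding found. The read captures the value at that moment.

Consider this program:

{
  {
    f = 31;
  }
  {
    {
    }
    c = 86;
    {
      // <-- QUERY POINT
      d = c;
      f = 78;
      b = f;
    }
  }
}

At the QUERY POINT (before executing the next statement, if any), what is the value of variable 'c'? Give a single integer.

Answer: 86

Derivation:
Step 1: enter scope (depth=1)
Step 2: enter scope (depth=2)
Step 3: declare f=31 at depth 2
Step 4: exit scope (depth=1)
Step 5: enter scope (depth=2)
Step 6: enter scope (depth=3)
Step 7: exit scope (depth=2)
Step 8: declare c=86 at depth 2
Step 9: enter scope (depth=3)
Visible at query point: c=86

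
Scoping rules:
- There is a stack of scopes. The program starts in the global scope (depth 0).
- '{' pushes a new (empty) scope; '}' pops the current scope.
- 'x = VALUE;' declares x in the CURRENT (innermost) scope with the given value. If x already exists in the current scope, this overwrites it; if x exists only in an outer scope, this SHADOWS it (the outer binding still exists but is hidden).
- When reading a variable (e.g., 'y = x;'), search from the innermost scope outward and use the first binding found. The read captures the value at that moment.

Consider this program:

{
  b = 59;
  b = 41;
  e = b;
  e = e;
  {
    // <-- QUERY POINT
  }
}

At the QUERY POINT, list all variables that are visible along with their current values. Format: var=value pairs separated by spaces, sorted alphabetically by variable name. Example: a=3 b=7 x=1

Answer: b=41 e=41

Derivation:
Step 1: enter scope (depth=1)
Step 2: declare b=59 at depth 1
Step 3: declare b=41 at depth 1
Step 4: declare e=(read b)=41 at depth 1
Step 5: declare e=(read e)=41 at depth 1
Step 6: enter scope (depth=2)
Visible at query point: b=41 e=41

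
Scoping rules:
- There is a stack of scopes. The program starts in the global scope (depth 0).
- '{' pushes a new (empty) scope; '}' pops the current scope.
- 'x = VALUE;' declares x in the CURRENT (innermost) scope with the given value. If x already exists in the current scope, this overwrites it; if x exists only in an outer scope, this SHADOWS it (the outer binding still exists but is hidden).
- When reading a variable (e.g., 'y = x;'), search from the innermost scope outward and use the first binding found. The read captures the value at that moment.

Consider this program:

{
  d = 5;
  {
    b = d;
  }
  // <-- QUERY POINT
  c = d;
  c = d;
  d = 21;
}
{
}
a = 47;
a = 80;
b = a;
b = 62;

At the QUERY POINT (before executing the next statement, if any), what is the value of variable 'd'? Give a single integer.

Step 1: enter scope (depth=1)
Step 2: declare d=5 at depth 1
Step 3: enter scope (depth=2)
Step 4: declare b=(read d)=5 at depth 2
Step 5: exit scope (depth=1)
Visible at query point: d=5

Answer: 5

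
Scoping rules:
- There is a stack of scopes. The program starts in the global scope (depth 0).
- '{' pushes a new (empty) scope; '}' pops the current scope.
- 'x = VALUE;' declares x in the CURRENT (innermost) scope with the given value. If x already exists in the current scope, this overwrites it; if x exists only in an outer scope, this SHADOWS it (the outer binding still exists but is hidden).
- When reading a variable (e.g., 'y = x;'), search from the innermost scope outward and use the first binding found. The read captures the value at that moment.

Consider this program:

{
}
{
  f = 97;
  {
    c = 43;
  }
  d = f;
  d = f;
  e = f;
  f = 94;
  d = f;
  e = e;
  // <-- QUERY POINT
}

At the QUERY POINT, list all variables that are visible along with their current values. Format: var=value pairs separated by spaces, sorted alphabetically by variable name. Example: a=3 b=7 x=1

Answer: d=94 e=97 f=94

Derivation:
Step 1: enter scope (depth=1)
Step 2: exit scope (depth=0)
Step 3: enter scope (depth=1)
Step 4: declare f=97 at depth 1
Step 5: enter scope (depth=2)
Step 6: declare c=43 at depth 2
Step 7: exit scope (depth=1)
Step 8: declare d=(read f)=97 at depth 1
Step 9: declare d=(read f)=97 at depth 1
Step 10: declare e=(read f)=97 at depth 1
Step 11: declare f=94 at depth 1
Step 12: declare d=(read f)=94 at depth 1
Step 13: declare e=(read e)=97 at depth 1
Visible at query point: d=94 e=97 f=94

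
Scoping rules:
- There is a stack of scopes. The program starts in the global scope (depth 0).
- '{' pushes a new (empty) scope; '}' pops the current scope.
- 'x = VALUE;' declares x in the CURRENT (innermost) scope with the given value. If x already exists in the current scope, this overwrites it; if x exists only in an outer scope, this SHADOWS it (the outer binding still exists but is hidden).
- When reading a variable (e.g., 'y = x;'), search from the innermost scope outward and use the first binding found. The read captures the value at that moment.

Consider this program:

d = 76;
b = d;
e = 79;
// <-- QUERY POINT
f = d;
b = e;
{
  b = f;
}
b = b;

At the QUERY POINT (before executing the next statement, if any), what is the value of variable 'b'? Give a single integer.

Step 1: declare d=76 at depth 0
Step 2: declare b=(read d)=76 at depth 0
Step 3: declare e=79 at depth 0
Visible at query point: b=76 d=76 e=79

Answer: 76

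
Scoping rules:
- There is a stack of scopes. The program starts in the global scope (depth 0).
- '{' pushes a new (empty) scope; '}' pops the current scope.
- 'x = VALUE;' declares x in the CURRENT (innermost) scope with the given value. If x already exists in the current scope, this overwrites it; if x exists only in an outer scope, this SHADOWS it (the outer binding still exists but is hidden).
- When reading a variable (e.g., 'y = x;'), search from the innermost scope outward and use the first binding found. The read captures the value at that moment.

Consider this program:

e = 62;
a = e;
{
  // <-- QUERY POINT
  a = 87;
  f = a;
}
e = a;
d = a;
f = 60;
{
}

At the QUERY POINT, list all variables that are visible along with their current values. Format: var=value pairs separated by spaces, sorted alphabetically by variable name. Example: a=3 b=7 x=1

Answer: a=62 e=62

Derivation:
Step 1: declare e=62 at depth 0
Step 2: declare a=(read e)=62 at depth 0
Step 3: enter scope (depth=1)
Visible at query point: a=62 e=62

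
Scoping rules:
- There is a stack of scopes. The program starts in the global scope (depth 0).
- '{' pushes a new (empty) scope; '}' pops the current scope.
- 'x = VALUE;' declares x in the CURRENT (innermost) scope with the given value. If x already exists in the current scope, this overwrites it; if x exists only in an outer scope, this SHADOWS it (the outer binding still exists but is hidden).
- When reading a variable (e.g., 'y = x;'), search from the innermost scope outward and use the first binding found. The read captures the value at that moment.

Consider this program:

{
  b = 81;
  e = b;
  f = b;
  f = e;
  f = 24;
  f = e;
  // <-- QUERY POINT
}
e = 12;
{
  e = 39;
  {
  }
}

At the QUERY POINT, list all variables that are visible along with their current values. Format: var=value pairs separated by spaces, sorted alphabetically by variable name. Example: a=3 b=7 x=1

Answer: b=81 e=81 f=81

Derivation:
Step 1: enter scope (depth=1)
Step 2: declare b=81 at depth 1
Step 3: declare e=(read b)=81 at depth 1
Step 4: declare f=(read b)=81 at depth 1
Step 5: declare f=(read e)=81 at depth 1
Step 6: declare f=24 at depth 1
Step 7: declare f=(read e)=81 at depth 1
Visible at query point: b=81 e=81 f=81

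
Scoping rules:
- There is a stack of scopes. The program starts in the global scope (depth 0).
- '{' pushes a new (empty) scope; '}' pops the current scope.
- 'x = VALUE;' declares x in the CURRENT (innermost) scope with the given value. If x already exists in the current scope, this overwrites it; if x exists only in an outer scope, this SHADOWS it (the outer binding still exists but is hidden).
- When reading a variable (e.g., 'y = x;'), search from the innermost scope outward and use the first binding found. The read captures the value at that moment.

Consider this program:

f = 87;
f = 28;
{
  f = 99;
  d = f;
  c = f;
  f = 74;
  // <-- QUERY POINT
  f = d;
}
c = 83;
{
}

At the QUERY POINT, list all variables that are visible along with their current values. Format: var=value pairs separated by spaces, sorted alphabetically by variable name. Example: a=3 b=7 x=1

Answer: c=99 d=99 f=74

Derivation:
Step 1: declare f=87 at depth 0
Step 2: declare f=28 at depth 0
Step 3: enter scope (depth=1)
Step 4: declare f=99 at depth 1
Step 5: declare d=(read f)=99 at depth 1
Step 6: declare c=(read f)=99 at depth 1
Step 7: declare f=74 at depth 1
Visible at query point: c=99 d=99 f=74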